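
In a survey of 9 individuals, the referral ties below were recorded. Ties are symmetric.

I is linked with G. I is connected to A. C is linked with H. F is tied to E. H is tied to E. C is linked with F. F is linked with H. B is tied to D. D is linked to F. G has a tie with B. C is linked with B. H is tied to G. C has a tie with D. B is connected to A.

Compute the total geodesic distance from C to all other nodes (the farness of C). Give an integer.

13

Distances from C: A:2, B:1, D:1, E:2, F:1, G:2, H:1, I:3.
Sum = 2 + 1 + 1 + 2 + 1 + 2 + 1 + 3 = 13.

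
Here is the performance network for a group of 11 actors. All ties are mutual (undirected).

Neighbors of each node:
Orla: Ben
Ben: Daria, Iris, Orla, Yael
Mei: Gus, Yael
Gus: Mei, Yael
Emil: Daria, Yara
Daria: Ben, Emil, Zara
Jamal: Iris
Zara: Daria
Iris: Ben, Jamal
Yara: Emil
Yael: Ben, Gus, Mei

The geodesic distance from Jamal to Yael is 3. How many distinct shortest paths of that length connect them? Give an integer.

1

The shortest distance is 3, and the only length-3 path is Jamal–Iris–Ben–Yael. So there is exactly 1 shortest path.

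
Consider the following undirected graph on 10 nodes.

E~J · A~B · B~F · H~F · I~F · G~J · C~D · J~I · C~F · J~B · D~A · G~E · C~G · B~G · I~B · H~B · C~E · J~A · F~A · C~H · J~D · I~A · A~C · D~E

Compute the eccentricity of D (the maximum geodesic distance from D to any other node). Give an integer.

2

Distances from D: A:1, B:2, C:1, E:1, F:2, G:2, H:2, I:2, J:1.
The largest is 2 (to I, F, B, G, and H), so the eccentricity of D is 2.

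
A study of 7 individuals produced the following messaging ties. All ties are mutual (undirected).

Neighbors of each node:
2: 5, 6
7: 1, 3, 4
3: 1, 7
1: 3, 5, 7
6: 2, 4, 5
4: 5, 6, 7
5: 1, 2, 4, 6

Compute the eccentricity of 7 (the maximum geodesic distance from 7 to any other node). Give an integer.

Distances from 7: 1:1, 2:3, 3:1, 4:1, 5:2, 6:2.
The largest is 3 (to 2), so the eccentricity of 7 is 3.

3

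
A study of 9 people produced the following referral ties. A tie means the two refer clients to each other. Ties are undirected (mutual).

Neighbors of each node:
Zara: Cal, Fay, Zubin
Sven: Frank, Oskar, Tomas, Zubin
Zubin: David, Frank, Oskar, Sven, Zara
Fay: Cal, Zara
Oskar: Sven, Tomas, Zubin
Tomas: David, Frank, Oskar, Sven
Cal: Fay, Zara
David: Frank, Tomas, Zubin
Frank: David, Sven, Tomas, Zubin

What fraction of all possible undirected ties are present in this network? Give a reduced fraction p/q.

There are 15 edges and 9 nodes, so the maximum possible is C(9,2) = 36.
Density = 15/36 = 5/12.

5/12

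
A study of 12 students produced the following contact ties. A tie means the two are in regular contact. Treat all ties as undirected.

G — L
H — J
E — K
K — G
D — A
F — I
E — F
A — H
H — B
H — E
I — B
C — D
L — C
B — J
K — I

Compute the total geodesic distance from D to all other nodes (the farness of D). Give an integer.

30

Distances from D: A:1, B:3, C:1, E:3, F:4, G:3, H:2, I:4, J:3, K:4, L:2.
Sum = 1 + 3 + 1 + 3 + 4 + 3 + 2 + 4 + 3 + 4 + 2 = 30.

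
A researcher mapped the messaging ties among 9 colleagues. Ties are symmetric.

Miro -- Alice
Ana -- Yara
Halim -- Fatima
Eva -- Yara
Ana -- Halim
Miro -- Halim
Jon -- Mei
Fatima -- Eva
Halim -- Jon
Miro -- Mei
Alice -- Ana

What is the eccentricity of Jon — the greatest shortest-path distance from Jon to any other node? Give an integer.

3

Distances from Jon: Alice:3, Ana:2, Eva:3, Fatima:2, Halim:1, Mei:1, Miro:2, Yara:3.
The largest is 3 (to Eva, Alice, and Yara), so the eccentricity of Jon is 3.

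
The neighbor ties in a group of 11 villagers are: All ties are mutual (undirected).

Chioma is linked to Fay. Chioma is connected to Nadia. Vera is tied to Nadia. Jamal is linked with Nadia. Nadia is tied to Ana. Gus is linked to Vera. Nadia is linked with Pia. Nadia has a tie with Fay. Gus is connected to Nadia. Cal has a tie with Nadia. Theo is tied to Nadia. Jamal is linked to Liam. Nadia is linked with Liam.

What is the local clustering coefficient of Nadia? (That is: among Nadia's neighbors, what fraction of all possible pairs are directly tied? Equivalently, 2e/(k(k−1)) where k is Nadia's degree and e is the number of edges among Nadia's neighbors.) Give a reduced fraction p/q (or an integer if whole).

1/15

Nadia's neighbors: Ana, Cal, Chioma, Fay, Gus, Jamal, Liam, Pia, Theo, and Vera (k = 10).
Possible neighbor pairs: C(10,2) = 45. Edges among them: Chioma–Fay, Gus–Vera, Jamal–Liam → e = 3.
Clustering(Nadia) = 3/45 = 1/15.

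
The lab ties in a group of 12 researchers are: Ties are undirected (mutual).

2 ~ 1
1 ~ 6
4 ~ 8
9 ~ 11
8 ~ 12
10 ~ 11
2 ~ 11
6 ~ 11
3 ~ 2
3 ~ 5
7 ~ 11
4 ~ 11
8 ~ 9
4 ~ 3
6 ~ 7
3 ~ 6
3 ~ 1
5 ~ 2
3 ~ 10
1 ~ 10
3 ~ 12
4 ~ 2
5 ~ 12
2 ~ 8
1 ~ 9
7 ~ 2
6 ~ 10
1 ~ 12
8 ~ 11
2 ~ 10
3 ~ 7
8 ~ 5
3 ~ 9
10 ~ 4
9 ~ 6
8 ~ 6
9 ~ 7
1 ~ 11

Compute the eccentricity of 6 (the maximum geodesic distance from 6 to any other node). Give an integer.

2

Distances from 6: 1:1, 2:2, 3:1, 4:2, 5:2, 7:1, 8:1, 9:1, 10:1, 11:1, 12:2.
The largest is 2 (to 12, 2, 4, and 5), so the eccentricity of 6 is 2.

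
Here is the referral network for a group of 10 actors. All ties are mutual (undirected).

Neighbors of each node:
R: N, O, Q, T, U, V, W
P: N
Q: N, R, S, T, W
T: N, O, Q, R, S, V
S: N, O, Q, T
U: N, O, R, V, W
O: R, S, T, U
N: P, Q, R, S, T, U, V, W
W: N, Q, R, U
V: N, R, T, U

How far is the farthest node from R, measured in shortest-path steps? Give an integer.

2

Distances from R: N:1, O:1, P:2, Q:1, S:2, T:1, U:1, V:1, W:1.
The largest is 2 (to P and S), so the eccentricity of R is 2.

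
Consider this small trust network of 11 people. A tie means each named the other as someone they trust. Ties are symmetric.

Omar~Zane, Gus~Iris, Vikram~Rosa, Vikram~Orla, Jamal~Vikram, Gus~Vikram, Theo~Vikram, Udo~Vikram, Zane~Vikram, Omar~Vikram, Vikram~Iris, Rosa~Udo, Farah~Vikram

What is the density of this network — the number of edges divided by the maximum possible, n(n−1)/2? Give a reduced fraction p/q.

There are 13 edges and 11 nodes, so the maximum possible is C(11,2) = 55.
Density = 13/55.

13/55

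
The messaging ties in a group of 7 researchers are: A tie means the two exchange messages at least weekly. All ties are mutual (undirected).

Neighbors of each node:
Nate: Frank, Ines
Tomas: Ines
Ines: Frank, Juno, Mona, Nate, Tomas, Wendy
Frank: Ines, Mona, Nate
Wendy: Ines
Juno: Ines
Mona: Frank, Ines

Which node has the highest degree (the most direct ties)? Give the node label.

Degrees — Frank:3, Ines:6, Juno:1, Mona:2, Nate:2, Tomas:1, Wendy:1.
The maximum is 6, attained only by Ines.

Ines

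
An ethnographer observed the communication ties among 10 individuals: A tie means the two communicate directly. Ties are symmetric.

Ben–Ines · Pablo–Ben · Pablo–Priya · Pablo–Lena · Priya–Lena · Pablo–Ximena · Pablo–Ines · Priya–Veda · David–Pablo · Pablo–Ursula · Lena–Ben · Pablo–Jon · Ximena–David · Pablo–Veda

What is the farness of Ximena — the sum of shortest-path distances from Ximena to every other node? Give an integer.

16

Distances from Ximena: Ben:2, David:1, Ines:2, Jon:2, Lena:2, Pablo:1, Priya:2, Ursula:2, Veda:2.
Sum = 2 + 1 + 2 + 2 + 2 + 1 + 2 + 2 + 2 = 16.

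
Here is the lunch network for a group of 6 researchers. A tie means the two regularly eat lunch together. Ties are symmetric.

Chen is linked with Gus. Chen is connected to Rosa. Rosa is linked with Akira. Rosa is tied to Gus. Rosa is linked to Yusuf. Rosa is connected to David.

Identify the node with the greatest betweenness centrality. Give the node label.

Unnormalized betweenness of each node: Akira:0, Chen:0, David:0, Gus:0, Rosa:9, Yusuf:0.
Rosa has the largest value, 9, making it the main broker — the node through which the most shortest paths run.

Rosa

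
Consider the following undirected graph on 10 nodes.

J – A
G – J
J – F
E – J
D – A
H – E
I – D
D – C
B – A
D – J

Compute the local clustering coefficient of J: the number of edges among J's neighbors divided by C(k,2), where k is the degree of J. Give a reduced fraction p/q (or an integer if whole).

1/10

J's neighbors: A, D, E, F, and G (k = 5).
Possible neighbor pairs: C(5,2) = 10. Edges among them: A–D → e = 1.
Clustering(J) = 1/10.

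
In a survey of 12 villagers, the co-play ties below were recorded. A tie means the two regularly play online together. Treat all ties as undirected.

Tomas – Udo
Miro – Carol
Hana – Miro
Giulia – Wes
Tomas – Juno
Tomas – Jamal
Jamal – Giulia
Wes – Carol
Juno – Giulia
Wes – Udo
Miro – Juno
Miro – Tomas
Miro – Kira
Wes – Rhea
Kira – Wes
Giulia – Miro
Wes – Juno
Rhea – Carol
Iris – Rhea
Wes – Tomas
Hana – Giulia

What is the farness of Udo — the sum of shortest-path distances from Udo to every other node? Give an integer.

Distances from Udo: Carol:2, Giulia:2, Hana:3, Iris:3, Jamal:2, Juno:2, Kira:2, Miro:2, Rhea:2, Tomas:1, Wes:1.
Sum = 2 + 2 + 3 + 3 + 2 + 2 + 2 + 2 + 2 + 1 + 1 = 22.

22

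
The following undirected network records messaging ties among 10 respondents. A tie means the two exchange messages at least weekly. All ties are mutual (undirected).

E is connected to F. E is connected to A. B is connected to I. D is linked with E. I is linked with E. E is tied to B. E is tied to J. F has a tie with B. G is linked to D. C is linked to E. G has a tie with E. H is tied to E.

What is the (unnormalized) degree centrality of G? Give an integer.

G is directly tied to D and E. That is 2 neighbors, so the degree of G is 2.

2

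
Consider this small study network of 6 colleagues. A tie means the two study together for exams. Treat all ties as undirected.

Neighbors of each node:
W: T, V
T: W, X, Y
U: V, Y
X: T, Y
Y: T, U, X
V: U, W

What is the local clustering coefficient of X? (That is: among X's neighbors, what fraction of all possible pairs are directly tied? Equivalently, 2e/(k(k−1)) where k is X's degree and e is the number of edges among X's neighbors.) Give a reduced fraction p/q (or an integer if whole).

X's neighbors: T and Y (k = 2).
Possible neighbor pairs: C(2,2) = 1. Edges among them: T–Y → e = 1.
Clustering(X) = 1/1.

1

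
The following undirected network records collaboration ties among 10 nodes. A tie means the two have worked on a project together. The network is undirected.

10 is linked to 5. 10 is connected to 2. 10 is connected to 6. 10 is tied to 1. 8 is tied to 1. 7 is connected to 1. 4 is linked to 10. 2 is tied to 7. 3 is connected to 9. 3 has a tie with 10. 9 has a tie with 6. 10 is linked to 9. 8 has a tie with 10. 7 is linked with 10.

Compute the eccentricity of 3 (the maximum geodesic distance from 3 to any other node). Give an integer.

2

Distances from 3: 1:2, 2:2, 4:2, 5:2, 6:2, 7:2, 8:2, 9:1, 10:1.
The largest is 2 (to 2, 8, 1, 6, 7, 4, and 5), so the eccentricity of 3 is 2.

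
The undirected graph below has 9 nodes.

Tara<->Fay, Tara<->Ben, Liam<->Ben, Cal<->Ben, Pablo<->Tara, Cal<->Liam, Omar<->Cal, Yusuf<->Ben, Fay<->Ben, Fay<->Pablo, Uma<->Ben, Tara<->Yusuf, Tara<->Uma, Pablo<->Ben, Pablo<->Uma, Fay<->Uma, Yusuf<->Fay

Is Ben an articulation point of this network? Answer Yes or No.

Yes

Removing Ben leaves {Cal, Liam, and Omar} with no path to {Fay, Pablo, Tara, Uma, and Yusuf}, so the network splits into 2 components. Ben is a cut vertex.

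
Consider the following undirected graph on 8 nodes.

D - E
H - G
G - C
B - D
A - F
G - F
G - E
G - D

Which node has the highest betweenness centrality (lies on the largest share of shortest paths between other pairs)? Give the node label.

G

Unnormalized betweenness of each node: A:0, B:0, C:0, D:6, E:0, F:6, G:17, H:0.
G has the largest value, 17, making it the main broker — the node through which the most shortest paths run.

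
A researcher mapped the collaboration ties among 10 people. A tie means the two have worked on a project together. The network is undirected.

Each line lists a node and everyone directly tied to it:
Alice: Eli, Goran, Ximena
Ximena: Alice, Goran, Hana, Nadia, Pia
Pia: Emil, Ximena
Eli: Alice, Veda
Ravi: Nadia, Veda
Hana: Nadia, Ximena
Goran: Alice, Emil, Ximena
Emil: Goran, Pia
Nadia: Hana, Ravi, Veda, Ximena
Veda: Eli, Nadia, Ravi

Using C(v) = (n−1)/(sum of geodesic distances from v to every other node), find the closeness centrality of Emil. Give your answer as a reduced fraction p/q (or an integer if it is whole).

Distances from Emil: Alice:2, Eli:3, Goran:1, Hana:3, Nadia:3, Pia:1, Ravi:4, Veda:4, Ximena:2. Sum = 23.
n = 10, so closeness = 9/23.

9/23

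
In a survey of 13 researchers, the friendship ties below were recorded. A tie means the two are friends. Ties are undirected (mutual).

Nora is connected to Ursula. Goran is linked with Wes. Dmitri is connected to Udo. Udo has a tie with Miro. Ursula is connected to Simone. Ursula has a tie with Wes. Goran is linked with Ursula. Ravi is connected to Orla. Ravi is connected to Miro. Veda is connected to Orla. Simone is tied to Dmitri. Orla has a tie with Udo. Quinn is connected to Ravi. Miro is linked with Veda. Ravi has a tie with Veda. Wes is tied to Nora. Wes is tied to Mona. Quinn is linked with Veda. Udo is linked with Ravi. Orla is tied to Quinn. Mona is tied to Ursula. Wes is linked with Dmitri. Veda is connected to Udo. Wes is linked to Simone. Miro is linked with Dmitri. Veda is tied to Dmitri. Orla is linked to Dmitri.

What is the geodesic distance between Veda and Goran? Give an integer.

3

One shortest route is Veda – Dmitri – Wes – Goran, which uses 3 edges, and at distance 2 from Veda we only reach {Simone, Wes}, which does not include Goran. So d(Veda,Goran) = 3.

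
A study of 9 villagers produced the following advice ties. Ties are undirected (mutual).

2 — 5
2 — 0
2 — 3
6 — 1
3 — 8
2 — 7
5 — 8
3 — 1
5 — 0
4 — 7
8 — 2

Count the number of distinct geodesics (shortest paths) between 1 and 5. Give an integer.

2

The shortest distance is 3. The length-3 paths are: 1–3–8–5; 1–3–2–5.
That gives 2 distinct shortest paths.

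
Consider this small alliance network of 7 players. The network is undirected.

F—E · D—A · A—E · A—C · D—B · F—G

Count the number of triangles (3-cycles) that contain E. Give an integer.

0

E's neighbors are A and F, but none of them are tied to each other, so no triangle contains E.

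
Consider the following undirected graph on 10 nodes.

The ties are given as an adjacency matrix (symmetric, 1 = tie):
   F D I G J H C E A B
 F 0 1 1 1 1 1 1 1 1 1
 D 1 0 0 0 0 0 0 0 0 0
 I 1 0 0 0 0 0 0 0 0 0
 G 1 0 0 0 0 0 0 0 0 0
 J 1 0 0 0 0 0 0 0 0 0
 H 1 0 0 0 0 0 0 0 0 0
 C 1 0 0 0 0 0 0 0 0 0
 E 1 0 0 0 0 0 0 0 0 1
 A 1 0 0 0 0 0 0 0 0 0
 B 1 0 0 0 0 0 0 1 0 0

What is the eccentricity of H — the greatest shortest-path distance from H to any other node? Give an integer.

2

Distances from H: A:2, B:2, C:2, D:2, E:2, F:1, G:2, I:2, J:2.
The largest is 2 (to D, I, G, J, C, E, A, and B), so the eccentricity of H is 2.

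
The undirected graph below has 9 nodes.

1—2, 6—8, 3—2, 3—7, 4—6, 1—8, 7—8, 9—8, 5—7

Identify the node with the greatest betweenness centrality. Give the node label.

8

Unnormalized betweenness of each node: 1:4, 2:1, 3:2, 4:0, 5:0, 6:7, 7:11, 8:19, 9:0.
8 has the largest value, 19, making it the main broker — the node through which the most shortest paths run.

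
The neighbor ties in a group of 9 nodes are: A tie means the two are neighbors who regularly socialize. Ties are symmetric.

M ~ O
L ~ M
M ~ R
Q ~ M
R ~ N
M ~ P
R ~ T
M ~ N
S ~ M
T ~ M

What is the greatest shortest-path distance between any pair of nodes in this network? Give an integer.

2

Eccentricity of each node (its greatest distance to any other): L:2, M:1, N:2, O:2, P:2, Q:2, R:2, S:2, T:2.
The maximum eccentricity is 2, realized for instance by the pair S–Q via S – M – Q. So the diameter is 2.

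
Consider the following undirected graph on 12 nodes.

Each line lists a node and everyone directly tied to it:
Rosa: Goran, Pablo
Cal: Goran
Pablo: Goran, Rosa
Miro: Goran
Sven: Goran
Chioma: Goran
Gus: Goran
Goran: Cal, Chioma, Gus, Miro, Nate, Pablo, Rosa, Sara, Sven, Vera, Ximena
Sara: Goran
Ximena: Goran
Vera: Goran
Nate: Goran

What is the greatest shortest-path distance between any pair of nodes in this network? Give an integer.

Eccentricity of each node (its greatest distance to any other): Cal:2, Chioma:2, Goran:1, Gus:2, Miro:2, Nate:2, Pablo:2, Rosa:2, Sara:2, Sven:2, Vera:2, Ximena:2.
The maximum eccentricity is 2, realized for instance by the pair Pablo–Ximena via Pablo – Goran – Ximena. So the diameter is 2.

2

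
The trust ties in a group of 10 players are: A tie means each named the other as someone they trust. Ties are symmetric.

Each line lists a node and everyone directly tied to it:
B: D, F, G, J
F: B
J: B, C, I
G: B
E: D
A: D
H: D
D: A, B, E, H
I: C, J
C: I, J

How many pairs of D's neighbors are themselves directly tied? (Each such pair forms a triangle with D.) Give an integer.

0

D's neighbors are A, B, E, and H, but none of them are tied to each other, so no triangle contains D.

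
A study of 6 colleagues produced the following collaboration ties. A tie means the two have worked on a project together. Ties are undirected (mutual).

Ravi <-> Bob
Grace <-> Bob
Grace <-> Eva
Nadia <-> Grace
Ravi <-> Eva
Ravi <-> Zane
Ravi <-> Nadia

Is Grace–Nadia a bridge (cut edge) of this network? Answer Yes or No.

No

Even without that edge, Grace still reaches Nadia via Grace – Eva – Ravi – Nadia, so the network stays connected. Not a bridge.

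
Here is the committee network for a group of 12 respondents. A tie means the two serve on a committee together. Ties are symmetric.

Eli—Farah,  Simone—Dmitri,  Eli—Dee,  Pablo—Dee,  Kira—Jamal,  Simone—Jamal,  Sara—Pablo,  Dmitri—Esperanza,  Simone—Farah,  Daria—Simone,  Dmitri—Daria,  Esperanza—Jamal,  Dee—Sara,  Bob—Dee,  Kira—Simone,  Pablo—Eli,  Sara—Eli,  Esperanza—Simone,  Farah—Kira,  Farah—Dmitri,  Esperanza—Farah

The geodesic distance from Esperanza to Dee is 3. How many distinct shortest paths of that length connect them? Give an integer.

The shortest distance is 3, and the only length-3 path is Esperanza–Farah–Eli–Dee. So there is exactly 1 shortest path.

1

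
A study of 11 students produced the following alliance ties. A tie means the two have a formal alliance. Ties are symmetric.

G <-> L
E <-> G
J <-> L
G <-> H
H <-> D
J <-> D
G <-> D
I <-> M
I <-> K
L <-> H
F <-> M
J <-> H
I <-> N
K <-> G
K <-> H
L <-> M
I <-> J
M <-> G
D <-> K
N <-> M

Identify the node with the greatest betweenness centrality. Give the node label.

Unnormalized betweenness of each node: D:1, E:0, F:0, G:173/12, H:11/6, I:11/2, J:29/12, K:31/12, L:35/12, M:43/3, N:0.
G has the largest value, 173/12, making it the main broker — the node through which the most shortest paths run.

G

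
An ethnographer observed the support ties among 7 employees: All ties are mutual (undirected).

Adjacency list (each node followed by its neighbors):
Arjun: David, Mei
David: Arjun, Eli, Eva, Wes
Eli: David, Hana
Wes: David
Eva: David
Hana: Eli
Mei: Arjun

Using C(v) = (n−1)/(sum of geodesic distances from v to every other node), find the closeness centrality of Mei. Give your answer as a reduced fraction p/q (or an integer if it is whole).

Distances from Mei: Arjun:1, David:2, Eli:3, Eva:3, Hana:4, Wes:3. Sum = 16.
n = 7, so closeness = 6/16 = 3/8.

3/8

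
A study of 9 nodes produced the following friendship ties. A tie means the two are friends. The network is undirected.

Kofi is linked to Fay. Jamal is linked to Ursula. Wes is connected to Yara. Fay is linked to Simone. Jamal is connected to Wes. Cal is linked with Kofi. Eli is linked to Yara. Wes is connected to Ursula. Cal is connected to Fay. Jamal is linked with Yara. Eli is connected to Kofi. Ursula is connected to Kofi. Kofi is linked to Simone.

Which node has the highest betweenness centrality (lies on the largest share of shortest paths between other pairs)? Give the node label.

Unnormalized betweenness of each node: Cal:0, Eli:4, Fay:1/2, Jamal:1/2, Kofi:33/2, Simone:0, Ursula:8, Wes:1/2, Yara:2.
Kofi has the largest value, 33/2, making it the main broker — the node through which the most shortest paths run.

Kofi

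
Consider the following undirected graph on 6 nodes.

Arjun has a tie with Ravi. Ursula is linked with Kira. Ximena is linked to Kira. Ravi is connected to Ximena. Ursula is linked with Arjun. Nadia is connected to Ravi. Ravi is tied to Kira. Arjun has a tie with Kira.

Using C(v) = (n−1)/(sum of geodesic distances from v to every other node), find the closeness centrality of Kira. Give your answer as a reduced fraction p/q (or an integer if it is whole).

5/6

Distances from Kira: Arjun:1, Nadia:2, Ravi:1, Ursula:1, Ximena:1. Sum = 6.
n = 6, so closeness = 5/6.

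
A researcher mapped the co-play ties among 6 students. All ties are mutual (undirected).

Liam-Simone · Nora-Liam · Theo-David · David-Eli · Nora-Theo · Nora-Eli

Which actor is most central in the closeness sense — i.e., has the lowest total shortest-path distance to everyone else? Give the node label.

Farness (sum of distances to all others) for each node — David:11, Eli:9, Liam:9, Nora:7, Simone:13, Theo:9.
The smallest farness is 7, for Nora, so Nora has the highest closeness.

Nora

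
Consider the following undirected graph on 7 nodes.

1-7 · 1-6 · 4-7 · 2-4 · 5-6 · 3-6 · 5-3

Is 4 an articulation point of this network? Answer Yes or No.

Removing 4 leaves {1, 3, 5, 6, and 7} with no path to {2}, so the network splits into 2 components. 4 is a cut vertex.

Yes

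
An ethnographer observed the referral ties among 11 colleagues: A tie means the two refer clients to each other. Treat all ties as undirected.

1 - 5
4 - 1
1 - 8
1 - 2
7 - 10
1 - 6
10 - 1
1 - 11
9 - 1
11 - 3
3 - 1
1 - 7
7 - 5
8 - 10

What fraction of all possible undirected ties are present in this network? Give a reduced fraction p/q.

There are 14 edges and 11 nodes, so the maximum possible is C(11,2) = 55.
Density = 14/55.

14/55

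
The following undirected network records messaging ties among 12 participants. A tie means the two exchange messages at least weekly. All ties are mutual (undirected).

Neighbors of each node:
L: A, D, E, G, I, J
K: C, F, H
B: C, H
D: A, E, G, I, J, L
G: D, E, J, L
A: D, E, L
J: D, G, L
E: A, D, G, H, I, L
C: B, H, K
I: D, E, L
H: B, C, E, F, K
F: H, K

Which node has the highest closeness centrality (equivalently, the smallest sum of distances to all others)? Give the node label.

E

Farness (sum of distances to all others) for each node — A:23, B:27, C:26, D:20, E:16, F:27, G:22, H:18, I:23, J:28, K:26, L:20.
The smallest farness is 16, for E, so E has the highest closeness.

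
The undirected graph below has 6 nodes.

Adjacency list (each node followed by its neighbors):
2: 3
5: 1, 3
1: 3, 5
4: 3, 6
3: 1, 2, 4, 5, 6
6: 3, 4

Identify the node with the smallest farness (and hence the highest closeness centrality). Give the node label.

Farness (sum of distances to all others) for each node — 1:8, 2:9, 3:5, 4:8, 5:8, 6:8.
The smallest farness is 5, for 3, so 3 has the highest closeness.

3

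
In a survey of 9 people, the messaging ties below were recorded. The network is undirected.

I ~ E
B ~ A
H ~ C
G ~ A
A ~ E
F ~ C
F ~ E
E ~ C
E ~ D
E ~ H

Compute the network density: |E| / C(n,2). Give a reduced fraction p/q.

There are 10 edges and 9 nodes, so the maximum possible is C(9,2) = 36.
Density = 10/36 = 5/18.

5/18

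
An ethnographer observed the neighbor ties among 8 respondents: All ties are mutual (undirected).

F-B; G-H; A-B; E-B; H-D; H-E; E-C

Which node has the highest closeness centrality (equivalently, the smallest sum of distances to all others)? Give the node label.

E

Farness (sum of distances to all others) for each node — A:19, B:13, C:17, D:19, E:11, F:19, G:19, H:13.
The smallest farness is 11, for E, so E has the highest closeness.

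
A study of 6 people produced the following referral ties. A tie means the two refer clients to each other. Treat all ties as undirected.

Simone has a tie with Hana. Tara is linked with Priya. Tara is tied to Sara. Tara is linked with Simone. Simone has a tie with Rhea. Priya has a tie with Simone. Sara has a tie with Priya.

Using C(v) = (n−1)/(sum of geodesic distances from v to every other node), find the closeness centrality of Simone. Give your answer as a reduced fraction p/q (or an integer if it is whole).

5/6

Distances from Simone: Hana:1, Priya:1, Rhea:1, Sara:2, Tara:1. Sum = 6.
n = 6, so closeness = 5/6.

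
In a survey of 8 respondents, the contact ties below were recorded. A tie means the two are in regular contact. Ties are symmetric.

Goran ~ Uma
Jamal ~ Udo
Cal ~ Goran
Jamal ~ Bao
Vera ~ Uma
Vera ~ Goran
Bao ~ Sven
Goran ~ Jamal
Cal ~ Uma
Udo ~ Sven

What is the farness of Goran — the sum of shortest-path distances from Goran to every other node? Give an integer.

11

Distances from Goran: Bao:2, Cal:1, Jamal:1, Sven:3, Udo:2, Uma:1, Vera:1.
Sum = 2 + 1 + 1 + 3 + 2 + 1 + 1 = 11.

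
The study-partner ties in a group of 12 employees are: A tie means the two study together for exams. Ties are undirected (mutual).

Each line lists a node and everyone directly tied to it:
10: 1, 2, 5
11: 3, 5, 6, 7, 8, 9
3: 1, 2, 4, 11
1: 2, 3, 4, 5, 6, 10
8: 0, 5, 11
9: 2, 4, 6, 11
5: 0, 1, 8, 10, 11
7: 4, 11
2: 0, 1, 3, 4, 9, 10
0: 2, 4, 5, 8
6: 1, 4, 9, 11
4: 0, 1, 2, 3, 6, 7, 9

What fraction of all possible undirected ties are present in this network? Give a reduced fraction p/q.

There are 27 edges and 12 nodes, so the maximum possible is C(12,2) = 66.
Density = 27/66 = 9/22.

9/22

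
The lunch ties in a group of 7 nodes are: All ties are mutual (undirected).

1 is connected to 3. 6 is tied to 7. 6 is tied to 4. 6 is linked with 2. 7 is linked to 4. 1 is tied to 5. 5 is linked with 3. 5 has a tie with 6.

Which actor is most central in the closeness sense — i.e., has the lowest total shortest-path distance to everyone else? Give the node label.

6

Farness (sum of distances to all others) for each node — 1:13, 2:13, 3:13, 4:12, 5:9, 6:8, 7:12.
The smallest farness is 8, for 6, so 6 has the highest closeness.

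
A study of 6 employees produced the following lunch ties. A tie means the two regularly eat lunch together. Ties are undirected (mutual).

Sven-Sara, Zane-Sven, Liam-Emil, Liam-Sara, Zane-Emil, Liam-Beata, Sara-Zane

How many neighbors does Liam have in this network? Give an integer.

Liam is directly tied to Beata, Emil, and Sara. That is 3 neighbors, so the degree of Liam is 3.

3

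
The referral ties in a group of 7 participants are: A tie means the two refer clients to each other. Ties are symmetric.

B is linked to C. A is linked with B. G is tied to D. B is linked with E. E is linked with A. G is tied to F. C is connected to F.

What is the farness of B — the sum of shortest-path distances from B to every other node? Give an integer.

12

Distances from B: A:1, C:1, D:4, E:1, F:2, G:3.
Sum = 1 + 1 + 4 + 1 + 2 + 3 = 12.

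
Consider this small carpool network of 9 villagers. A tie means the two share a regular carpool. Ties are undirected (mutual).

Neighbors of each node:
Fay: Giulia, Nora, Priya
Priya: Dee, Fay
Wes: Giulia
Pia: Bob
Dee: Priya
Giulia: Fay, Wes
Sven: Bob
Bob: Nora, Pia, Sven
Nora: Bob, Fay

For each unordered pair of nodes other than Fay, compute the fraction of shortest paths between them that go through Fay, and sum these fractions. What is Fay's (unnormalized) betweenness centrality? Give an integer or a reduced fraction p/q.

Pairs whose geodesics pass through Fay — Sven–Giulia: 1; Sven–Priya: 1; Sven–Wes: 1; Sven–Dee: 1; Giulia–Nora: 1; Giulia–Pia: 1; Giulia–Bob: 1; Giulia–Priya: 1; Giulia–Dee: 1; Nora–Priya: 1; Nora–Wes: 1; Nora–Dee: 1; Pia–Priya: 1; Pia–Wes: 1 … (+6 more pairs).
All other pairs contribute 0.
Summing the contributions gives betweenness(Fay) = 20.

20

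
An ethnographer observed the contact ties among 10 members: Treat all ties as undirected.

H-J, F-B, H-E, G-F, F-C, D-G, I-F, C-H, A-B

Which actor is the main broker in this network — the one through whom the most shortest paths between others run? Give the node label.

Unnormalized betweenness of each node: A:0, B:8, C:18, D:0, E:0, F:28, G:8, H:15, I:0, J:0.
F has the largest value, 28, making it the main broker — the node through which the most shortest paths run.

F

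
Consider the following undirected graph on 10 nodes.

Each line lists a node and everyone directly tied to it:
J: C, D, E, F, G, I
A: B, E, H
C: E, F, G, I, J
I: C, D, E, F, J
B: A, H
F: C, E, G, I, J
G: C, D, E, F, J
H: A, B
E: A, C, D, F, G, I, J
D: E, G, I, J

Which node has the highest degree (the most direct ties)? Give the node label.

Degrees — A:3, B:2, C:5, D:4, E:7, F:5, G:5, H:2, I:5, J:6.
The maximum is 7, attained only by E.

E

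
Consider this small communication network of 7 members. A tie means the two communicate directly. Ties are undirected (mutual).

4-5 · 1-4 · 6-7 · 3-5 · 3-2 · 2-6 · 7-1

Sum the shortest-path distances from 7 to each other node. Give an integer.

12

Distances from 7: 1:1, 2:2, 3:3, 4:2, 5:3, 6:1.
Sum = 1 + 2 + 3 + 2 + 3 + 1 = 12.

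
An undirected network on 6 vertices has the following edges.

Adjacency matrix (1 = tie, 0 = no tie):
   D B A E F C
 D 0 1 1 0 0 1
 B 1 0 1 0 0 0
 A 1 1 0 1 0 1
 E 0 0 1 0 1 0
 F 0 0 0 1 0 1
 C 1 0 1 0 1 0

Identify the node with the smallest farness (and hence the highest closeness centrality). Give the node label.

A

Farness (sum of distances to all others) for each node — A:6, B:9, C:7, D:7, E:8, F:9.
The smallest farness is 6, for A, so A has the highest closeness.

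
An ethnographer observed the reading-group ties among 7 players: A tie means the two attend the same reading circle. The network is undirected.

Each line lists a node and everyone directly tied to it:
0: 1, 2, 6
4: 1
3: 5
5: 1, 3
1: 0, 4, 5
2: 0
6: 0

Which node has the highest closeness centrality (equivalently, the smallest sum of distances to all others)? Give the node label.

1

Farness (sum of distances to all others) for each node — 0:10, 1:9, 2:15, 3:17, 4:14, 5:12, 6:15.
The smallest farness is 9, for 1, so 1 has the highest closeness.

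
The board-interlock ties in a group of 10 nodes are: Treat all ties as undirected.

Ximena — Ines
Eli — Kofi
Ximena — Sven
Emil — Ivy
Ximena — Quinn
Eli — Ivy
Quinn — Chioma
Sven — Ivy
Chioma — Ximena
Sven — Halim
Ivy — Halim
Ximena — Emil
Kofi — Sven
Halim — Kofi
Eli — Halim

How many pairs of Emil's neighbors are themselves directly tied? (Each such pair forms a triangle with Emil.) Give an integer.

Emil's neighbors are Ivy and Ximena, but none of them are tied to each other, so no triangle contains Emil.

0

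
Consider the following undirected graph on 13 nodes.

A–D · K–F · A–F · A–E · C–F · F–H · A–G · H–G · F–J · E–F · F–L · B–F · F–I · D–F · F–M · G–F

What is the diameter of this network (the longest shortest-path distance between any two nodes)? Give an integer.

2

Eccentricity of each node (its greatest distance to any other): A:2, B:2, C:2, D:2, E:2, F:1, G:2, H:2, I:2, J:2, K:2, L:2, M:2.
The maximum eccentricity is 2, realized for instance by the pair I–C via I – F – C. So the diameter is 2.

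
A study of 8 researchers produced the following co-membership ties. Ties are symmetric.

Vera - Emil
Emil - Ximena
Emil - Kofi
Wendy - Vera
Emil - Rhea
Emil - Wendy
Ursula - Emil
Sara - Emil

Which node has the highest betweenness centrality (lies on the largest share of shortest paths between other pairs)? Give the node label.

Emil

Unnormalized betweenness of each node: Emil:20, Kofi:0, Rhea:0, Sara:0, Ursula:0, Vera:0, Wendy:0, Ximena:0.
Emil has the largest value, 20, making it the main broker — the node through which the most shortest paths run.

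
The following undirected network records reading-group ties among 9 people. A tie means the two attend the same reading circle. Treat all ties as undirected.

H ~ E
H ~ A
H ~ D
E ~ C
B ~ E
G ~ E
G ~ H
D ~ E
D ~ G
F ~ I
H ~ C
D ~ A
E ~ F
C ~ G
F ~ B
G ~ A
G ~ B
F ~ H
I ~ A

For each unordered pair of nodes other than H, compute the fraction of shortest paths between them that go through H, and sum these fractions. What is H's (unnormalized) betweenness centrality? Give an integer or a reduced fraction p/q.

7/2

Pairs whose geodesics pass through H — A–F: 1/2; A–C: 1/2; A–E: 1/3; D–F: 1/2; D–C: 1/3; F–C: 1/2; F–G: 1/3; C–I: 2/4.
All other pairs contribute 0.
Summing the contributions gives betweenness(H) = 7/2.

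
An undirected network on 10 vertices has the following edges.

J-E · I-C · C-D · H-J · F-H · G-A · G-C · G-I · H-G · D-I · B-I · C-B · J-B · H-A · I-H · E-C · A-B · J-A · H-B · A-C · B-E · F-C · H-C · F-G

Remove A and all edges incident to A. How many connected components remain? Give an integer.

A's neighbors (B, C, G, H, and J) remain reachable from one another through other ties, so the rest of the network stays in one piece.

1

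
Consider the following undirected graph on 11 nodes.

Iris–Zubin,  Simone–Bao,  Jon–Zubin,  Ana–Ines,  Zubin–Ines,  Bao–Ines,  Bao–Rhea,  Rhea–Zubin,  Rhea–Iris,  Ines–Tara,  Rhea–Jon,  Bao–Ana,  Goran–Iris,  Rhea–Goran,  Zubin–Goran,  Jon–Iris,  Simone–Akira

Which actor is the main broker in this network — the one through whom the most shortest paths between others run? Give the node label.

Bao

Unnormalized betweenness of each node: Akira:0, Ana:0, Bao:39/2, Goran:0, Ines:13, Iris:1/3, Jon:0, Rhea:37/3, Simone:9, Tara:0, Zubin:53/6.
Bao has the largest value, 39/2, making it the main broker — the node through which the most shortest paths run.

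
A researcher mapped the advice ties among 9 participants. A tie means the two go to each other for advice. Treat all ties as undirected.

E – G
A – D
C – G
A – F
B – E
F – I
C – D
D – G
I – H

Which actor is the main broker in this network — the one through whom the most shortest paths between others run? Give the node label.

D

Unnormalized betweenness of each node: A:15, B:0, C:0, D:16, E:7, F:12, G:12, H:0, I:7.
D has the largest value, 16, making it the main broker — the node through which the most shortest paths run.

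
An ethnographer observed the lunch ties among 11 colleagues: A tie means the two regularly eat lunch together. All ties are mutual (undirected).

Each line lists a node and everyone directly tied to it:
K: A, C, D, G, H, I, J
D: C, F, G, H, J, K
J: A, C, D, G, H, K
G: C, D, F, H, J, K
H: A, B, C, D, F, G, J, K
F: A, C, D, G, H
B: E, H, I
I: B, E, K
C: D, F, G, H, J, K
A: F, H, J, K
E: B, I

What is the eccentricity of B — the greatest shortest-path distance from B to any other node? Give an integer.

Distances from B: A:2, C:2, D:2, E:1, F:2, G:2, H:1, I:1, J:2, K:2.
The largest is 2 (to K, F, C, J, G, A, and D), so the eccentricity of B is 2.

2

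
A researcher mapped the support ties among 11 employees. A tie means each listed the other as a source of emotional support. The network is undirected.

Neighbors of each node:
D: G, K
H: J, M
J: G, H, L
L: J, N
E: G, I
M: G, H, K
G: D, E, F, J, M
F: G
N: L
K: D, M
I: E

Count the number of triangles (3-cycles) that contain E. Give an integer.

0

E's neighbors are G and I, but none of them are tied to each other, so no triangle contains E.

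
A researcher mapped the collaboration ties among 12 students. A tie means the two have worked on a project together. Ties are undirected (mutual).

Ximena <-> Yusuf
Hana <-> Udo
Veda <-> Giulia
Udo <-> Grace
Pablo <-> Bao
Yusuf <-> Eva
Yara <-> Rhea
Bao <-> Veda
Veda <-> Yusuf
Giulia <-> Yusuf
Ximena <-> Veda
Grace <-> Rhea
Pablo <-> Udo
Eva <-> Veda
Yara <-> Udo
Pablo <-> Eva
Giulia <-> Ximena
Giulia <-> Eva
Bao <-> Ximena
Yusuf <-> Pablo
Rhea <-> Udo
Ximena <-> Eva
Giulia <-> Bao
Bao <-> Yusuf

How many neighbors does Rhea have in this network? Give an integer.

3

Rhea is directly tied to Grace, Udo, and Yara. That is 3 neighbors, so the degree of Rhea is 3.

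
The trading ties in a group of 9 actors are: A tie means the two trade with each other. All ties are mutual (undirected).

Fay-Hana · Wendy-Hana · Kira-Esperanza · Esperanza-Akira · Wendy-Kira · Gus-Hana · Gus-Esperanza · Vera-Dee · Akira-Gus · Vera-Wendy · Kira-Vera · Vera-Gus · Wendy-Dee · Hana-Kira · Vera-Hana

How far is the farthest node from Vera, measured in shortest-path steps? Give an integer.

Distances from Vera: Akira:2, Dee:1, Esperanza:2, Fay:2, Gus:1, Hana:1, Kira:1, Wendy:1.
The largest is 2 (to Esperanza, Fay, and Akira), so the eccentricity of Vera is 2.

2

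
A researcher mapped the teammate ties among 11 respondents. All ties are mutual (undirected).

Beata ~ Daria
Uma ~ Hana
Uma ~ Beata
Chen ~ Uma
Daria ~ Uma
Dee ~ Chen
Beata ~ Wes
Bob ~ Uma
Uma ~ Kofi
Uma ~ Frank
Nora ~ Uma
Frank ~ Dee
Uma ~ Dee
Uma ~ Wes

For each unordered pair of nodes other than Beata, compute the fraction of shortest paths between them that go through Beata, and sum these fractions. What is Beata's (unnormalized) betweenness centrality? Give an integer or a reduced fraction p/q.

Pairs whose geodesics pass through Beata — Daria–Wes: 1/2.
All other pairs contribute 0.
Summing the contributions gives betweenness(Beata) = 1/2.

1/2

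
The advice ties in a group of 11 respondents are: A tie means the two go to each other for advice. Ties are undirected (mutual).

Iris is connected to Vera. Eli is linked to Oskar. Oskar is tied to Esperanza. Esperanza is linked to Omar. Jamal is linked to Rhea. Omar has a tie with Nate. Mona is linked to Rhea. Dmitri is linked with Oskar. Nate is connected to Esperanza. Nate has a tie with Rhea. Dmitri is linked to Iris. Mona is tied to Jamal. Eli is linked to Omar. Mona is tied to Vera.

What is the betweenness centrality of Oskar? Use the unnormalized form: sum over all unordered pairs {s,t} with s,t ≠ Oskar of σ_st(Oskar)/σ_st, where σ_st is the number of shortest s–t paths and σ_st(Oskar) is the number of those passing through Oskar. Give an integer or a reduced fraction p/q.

Pairs whose geodesics pass through Oskar — Omar–Iris: 2/2; Omar–Dmitri: 2/2; Esperanza–Vera: 1/2; Esperanza–Iris: 1; Esperanza–Dmitri: 1; Esperanza–Eli: 1/2; Nate–Iris: 1/2; Nate–Dmitri: 1; Rhea–Dmitri: 1/2; Vera–Eli: 1; Iris–Eli: 1; Dmitri–Eli: 1.
All other pairs contribute 0.
Summing the contributions gives betweenness(Oskar) = 10.

10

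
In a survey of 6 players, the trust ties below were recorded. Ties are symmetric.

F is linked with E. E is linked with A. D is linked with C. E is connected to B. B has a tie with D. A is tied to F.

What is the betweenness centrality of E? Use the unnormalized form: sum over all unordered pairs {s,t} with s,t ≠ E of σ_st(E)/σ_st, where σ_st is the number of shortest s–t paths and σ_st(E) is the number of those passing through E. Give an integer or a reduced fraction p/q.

6

Pairs whose geodesics pass through E — C–A: 1; C–F: 1; A–D: 1; A–B: 1; D–F: 1; F–B: 1.
All other pairs contribute 0.
Summing the contributions gives betweenness(E) = 6.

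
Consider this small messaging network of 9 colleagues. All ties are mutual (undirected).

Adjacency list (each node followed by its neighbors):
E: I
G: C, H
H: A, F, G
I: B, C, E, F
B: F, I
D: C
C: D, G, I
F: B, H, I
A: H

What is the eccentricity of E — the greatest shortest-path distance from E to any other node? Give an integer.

Distances from E: A:4, B:2, C:2, D:3, F:2, G:3, H:3, I:1.
The largest is 4 (to A), so the eccentricity of E is 4.

4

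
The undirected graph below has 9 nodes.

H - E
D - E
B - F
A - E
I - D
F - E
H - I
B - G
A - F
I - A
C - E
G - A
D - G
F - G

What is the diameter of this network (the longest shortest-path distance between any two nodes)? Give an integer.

Eccentricity of each node (its greatest distance to any other): A:2, B:3, C:3, D:2, E:2, F:2, G:3, H:3, I:3.
The maximum eccentricity is 3, realized for instance by the pair I–C via I – A – E – C. So the diameter is 3.

3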